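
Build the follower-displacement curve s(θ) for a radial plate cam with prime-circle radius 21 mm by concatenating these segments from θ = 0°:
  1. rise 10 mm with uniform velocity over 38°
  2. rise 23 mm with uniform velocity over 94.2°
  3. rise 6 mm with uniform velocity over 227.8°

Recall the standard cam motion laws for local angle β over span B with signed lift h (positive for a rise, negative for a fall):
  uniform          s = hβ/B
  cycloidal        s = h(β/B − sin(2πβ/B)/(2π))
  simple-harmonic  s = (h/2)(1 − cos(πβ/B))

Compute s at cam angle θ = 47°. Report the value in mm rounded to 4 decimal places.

seg 1 [0°–38°] uniform, h=10: full span → s += 10 → s = 10.0000
seg 2 [38°–132.2°] uniform, h=23: θ=47° here. β=9, B=94.2. 23·9/94.2 = 2.1975 → s = 12.1975

12.1975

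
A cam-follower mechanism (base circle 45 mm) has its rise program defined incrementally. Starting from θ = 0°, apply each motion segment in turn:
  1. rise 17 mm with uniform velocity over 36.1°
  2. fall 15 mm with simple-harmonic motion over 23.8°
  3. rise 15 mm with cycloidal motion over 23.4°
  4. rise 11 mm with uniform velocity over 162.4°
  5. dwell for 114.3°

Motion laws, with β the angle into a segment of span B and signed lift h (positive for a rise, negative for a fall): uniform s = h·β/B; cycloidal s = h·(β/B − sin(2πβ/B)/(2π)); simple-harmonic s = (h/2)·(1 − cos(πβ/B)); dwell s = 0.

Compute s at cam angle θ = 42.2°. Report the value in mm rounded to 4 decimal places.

seg 1 [0°–36.1°] uniform, h=17: full span → s += 17 → s = 17.0000
seg 2 [36.1°–59.9°] simple-harmonic, h=-15: θ=42.2° here. β=6.1, B=23.8. -15/2·(1 − cos(π·0.2563)) = -2.3027 → s = 14.6973

14.6973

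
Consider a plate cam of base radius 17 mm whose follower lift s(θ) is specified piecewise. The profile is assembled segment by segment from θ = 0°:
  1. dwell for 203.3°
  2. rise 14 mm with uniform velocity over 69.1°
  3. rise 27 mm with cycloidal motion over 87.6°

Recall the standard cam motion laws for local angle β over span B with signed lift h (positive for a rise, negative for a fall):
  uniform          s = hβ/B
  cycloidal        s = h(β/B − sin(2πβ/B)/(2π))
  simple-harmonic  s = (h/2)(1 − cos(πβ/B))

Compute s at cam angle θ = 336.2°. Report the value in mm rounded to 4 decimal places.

seg 1 [0°–203.3°] dwell: s stays 0.0000
seg 2 [203.3°–272.4°] uniform, h=14: full span → s += 14 → s = 14.0000
seg 3 [272.4°–360°] cycloidal, h=27: θ=336.2° here. β=63.8, B=87.6. 27·(0.7283 − sin(2π·0.7283)/(2π)) = 23.9217 → s = 37.9217

37.9217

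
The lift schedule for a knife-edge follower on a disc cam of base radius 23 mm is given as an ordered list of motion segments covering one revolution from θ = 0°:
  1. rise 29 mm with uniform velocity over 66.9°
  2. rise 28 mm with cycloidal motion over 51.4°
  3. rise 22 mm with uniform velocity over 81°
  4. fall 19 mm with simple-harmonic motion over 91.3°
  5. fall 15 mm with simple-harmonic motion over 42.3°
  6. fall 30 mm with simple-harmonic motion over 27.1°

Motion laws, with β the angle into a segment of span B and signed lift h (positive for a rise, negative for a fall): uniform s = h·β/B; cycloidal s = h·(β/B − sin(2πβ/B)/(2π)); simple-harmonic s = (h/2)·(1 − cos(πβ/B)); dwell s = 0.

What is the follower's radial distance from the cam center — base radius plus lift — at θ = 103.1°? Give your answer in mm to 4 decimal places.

seg 1 [0°–66.9°] uniform, h=29: full span → s += 29 → s = 29.0000
seg 2 [66.9°–118.3°] cycloidal, h=28: θ=103.1° here. β=36.2, B=51.4. 28·(0.7043 − sin(2π·0.7043)/(2π)) = 23.9936 → s = 52.9936
radial distance = base radius + s = 23 + 52.9936 = 75.9936

75.9936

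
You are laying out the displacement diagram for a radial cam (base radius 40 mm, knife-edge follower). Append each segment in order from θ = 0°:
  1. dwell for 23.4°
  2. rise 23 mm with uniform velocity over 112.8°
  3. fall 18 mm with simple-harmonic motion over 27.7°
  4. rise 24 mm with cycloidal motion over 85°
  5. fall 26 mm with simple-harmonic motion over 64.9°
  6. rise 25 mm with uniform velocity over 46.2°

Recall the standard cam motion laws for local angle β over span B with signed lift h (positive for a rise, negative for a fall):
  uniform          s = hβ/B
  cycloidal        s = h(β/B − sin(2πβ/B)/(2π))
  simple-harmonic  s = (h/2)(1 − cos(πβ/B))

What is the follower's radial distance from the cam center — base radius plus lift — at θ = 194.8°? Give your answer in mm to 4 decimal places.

seg 1 [0°–23.4°] dwell: s stays 0.0000
seg 2 [23.4°–136.2°] uniform, h=23: full span → s += 23 → s = 23.0000
seg 3 [136.2°–163.9°] simple-harmonic, h=-18: full span → s += -18 → s = 5.0000
seg 4 [163.9°–248.9°] cycloidal, h=24: θ=194.8° here. β=30.9, B=85. 24·(0.3635 − sin(2π·0.3635)/(2π)) = 5.8363 → s = 10.8363
radial distance = base radius + s = 40 + 10.8363 = 50.8363

50.8363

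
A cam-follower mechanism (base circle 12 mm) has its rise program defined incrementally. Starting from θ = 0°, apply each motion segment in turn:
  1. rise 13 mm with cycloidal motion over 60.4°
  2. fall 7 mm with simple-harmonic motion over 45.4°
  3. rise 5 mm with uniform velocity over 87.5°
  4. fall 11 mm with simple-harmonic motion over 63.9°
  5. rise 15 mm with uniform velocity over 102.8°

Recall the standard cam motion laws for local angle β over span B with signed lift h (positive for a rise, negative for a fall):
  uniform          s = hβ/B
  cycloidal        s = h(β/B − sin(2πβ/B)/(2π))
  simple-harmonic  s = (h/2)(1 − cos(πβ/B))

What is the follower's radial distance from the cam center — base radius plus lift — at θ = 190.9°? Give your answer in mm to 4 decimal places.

seg 1 [0°–60.4°] cycloidal, h=13: full span → s += 13 → s = 13.0000
seg 2 [60.4°–105.8°] simple-harmonic, h=-7: full span → s += -7 → s = 6.0000
seg 3 [105.8°–193.3°] uniform, h=5: θ=190.9° here. β=85.1, B=87.5. 5·85.1/87.5 = 4.8629 → s = 10.8629
radial distance = base radius + s = 12 + 10.8629 = 22.8629

22.8629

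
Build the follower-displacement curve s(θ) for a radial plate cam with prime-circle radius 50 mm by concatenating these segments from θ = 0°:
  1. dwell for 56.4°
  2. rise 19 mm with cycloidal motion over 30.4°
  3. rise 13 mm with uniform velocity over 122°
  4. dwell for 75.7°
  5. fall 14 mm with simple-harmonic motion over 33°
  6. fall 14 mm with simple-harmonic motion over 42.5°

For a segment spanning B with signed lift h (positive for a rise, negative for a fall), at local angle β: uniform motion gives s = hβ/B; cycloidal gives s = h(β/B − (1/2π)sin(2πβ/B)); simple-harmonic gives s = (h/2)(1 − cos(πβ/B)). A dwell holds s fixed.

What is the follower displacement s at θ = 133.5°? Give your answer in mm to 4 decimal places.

seg 1 [0°–56.4°] dwell: s stays 0.0000
seg 2 [56.4°–86.8°] cycloidal, h=19: full span → s += 19 → s = 19.0000
seg 3 [86.8°–208.8°] uniform, h=13: θ=133.5° here. β=46.7, B=122. 13·46.7/122 = 4.9762 → s = 23.9762

23.9762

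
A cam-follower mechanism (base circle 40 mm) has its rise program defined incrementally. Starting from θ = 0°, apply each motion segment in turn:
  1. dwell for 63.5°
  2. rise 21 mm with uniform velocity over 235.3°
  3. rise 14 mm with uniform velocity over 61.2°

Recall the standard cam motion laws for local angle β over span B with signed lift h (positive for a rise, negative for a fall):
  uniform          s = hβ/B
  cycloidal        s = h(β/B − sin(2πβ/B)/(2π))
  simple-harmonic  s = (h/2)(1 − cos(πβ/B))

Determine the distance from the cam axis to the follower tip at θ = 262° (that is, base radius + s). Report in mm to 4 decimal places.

seg 1 [0°–63.5°] dwell: s stays 0.0000
seg 2 [63.5°–298.8°] uniform, h=21: θ=262° here. β=198.5, B=235.3. 21·198.5/235.3 = 17.7157 → s = 17.7157
radial distance = base radius + s = 40 + 17.7157 = 57.7157

57.7157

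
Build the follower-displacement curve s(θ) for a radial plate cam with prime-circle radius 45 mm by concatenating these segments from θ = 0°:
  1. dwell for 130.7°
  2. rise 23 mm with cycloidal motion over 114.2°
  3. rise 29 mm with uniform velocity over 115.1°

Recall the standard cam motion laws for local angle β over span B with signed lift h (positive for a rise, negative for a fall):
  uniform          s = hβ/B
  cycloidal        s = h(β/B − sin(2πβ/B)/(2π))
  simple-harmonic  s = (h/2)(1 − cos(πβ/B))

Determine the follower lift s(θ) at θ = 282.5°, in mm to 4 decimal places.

seg 1 [0°–130.7°] dwell: s stays 0.0000
seg 2 [130.7°–244.9°] cycloidal, h=23: full span → s += 23 → s = 23.0000
seg 3 [244.9°–360°] uniform, h=29: θ=282.5° here. β=37.6, B=115.1. 29·37.6/115.1 = 9.4735 → s = 32.4735

32.4735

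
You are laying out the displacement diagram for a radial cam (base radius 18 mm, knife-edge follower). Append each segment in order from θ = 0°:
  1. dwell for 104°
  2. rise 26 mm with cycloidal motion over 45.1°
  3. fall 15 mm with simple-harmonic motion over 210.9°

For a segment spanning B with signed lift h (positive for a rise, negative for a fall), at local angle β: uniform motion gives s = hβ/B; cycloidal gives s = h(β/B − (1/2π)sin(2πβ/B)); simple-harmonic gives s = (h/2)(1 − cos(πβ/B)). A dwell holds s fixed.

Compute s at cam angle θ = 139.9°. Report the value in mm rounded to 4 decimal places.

seg 1 [0°–104°] dwell: s stays 0.0000
seg 2 [104°–149.1°] cycloidal, h=26: θ=139.9° here. β=35.9, B=45.1. 26·(0.7960 − sin(2π·0.7960)/(2π)) = 24.6626 → s = 24.6626

24.6626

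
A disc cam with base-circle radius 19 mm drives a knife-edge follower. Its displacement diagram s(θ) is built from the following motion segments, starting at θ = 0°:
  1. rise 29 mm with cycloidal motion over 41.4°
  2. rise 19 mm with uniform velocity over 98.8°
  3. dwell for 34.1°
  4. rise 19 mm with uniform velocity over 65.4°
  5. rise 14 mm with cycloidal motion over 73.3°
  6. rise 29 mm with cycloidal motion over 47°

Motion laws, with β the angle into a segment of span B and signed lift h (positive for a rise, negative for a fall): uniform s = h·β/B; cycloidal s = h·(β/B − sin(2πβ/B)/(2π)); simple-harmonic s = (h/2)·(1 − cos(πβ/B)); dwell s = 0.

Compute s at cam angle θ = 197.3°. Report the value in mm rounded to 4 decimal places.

seg 1 [0°–41.4°] cycloidal, h=29: full span → s += 29 → s = 29.0000
seg 2 [41.4°–140.2°] uniform, h=19: full span → s += 19 → s = 48.0000
seg 3 [140.2°–174.3°] dwell: s stays 48.0000
seg 4 [174.3°–239.7°] uniform, h=19: θ=197.3° here. β=23, B=65.4. 19·23/65.4 = 6.6820 → s = 54.6820

54.6820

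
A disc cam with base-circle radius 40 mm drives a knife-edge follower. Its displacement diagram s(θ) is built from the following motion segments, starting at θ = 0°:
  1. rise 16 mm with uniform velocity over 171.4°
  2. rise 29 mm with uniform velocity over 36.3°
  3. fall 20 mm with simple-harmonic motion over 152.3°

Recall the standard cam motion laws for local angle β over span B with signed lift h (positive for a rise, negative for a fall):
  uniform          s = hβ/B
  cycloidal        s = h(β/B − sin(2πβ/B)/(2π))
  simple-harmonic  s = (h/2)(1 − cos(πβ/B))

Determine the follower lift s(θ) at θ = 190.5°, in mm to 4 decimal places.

seg 1 [0°–171.4°] uniform, h=16: full span → s += 16 → s = 16.0000
seg 2 [171.4°–207.7°] uniform, h=29: θ=190.5° here. β=19.1, B=36.3. 29·19.1/36.3 = 15.2590 → s = 31.2590

31.2590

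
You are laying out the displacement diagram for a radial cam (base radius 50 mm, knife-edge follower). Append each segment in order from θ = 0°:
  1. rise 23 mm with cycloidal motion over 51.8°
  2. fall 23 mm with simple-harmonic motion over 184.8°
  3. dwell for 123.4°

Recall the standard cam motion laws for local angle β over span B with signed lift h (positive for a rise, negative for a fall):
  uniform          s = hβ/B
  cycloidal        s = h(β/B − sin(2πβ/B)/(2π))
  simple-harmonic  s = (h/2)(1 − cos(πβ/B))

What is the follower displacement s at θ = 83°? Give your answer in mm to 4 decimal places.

seg 1 [0°–51.8°] cycloidal, h=23: full span → s += 23 → s = 23.0000
seg 2 [51.8°–236.6°] simple-harmonic, h=-23: θ=83° here. β=31.2, B=184.8. -23/2·(1 − cos(π·0.1688)) = -1.5800 → s = 21.4200

21.4200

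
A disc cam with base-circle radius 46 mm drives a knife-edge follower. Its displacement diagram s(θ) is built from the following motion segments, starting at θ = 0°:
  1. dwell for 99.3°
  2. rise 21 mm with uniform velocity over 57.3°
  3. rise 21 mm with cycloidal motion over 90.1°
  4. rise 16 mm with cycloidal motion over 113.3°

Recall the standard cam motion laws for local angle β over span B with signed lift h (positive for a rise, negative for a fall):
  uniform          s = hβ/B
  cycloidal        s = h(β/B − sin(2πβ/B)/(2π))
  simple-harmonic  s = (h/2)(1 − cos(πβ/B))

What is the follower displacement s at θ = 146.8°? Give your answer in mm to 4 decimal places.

seg 1 [0°–99.3°] dwell: s stays 0.0000
seg 2 [99.3°–156.6°] uniform, h=21: θ=146.8° here. β=47.5, B=57.3. 21·47.5/57.3 = 17.4084 → s = 17.4084

17.4084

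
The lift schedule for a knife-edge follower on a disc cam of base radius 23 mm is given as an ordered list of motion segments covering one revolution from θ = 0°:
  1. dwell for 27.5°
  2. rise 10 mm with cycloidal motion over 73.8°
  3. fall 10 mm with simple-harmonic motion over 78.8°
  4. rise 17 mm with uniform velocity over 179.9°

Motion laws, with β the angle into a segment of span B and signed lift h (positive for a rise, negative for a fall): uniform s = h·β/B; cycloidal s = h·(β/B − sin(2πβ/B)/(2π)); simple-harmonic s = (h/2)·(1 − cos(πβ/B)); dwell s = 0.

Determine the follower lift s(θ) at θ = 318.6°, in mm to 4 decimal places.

seg 1 [0°–27.5°] dwell: s stays 0.0000
seg 2 [27.5°–101.3°] cycloidal, h=10: full span → s += 10 → s = 10.0000
seg 3 [101.3°–180.1°] simple-harmonic, h=-10: full span → s += -10 → s = 0.0000
seg 4 [180.1°–360°] uniform, h=17: θ=318.6° here. β=138.5, B=179.9. 17·138.5/179.9 = 13.0878 → s = 13.0878

13.0878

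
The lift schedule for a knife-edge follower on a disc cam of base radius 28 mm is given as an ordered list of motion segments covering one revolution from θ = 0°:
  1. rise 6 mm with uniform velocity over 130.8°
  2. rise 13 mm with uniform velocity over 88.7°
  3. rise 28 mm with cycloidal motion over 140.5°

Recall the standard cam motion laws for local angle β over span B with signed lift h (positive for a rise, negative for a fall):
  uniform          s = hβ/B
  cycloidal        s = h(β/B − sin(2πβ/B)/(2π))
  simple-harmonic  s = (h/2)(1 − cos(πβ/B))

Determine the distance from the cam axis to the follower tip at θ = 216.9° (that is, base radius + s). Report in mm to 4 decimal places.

seg 1 [0°–130.8°] uniform, h=6: full span → s += 6 → s = 6.0000
seg 2 [130.8°–219.5°] uniform, h=13: θ=216.9° here. β=86.1, B=88.7. 13·86.1/88.7 = 12.6189 → s = 18.6189
radial distance = base radius + s = 28 + 18.6189 = 46.6189

46.6189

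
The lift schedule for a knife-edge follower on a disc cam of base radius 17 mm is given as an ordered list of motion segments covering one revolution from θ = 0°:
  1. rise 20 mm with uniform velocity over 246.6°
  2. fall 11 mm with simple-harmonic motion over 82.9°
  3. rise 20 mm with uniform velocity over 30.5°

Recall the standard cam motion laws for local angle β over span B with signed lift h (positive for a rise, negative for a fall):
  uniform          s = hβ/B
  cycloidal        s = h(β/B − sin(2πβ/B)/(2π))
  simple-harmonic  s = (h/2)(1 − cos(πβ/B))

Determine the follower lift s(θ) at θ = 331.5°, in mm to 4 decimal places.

seg 1 [0°–246.6°] uniform, h=20: full span → s += 20 → s = 20.0000
seg 2 [246.6°–329.5°] simple-harmonic, h=-11: full span → s += -11 → s = 9.0000
seg 3 [329.5°–360°] uniform, h=20: θ=331.5° here. β=2, B=30.5. 20·2/30.5 = 1.3115 → s = 10.3115

10.3115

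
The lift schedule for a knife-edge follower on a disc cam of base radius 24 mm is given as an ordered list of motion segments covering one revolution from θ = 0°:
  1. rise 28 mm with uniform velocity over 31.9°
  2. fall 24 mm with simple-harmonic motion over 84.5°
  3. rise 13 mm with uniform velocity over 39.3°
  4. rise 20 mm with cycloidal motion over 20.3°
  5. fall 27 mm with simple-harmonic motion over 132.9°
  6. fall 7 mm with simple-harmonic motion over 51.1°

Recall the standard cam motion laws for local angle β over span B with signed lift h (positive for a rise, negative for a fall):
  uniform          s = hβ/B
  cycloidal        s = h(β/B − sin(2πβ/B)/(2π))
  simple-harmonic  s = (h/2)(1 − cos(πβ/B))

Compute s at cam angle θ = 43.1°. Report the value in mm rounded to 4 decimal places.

seg 1 [0°–31.9°] uniform, h=28: full span → s += 28 → s = 28.0000
seg 2 [31.9°–116.4°] simple-harmonic, h=-24: θ=43.1° here. β=11.2, B=84.5. -24/2·(1 − cos(π·0.1325)) = -1.0254 → s = 26.9746

26.9746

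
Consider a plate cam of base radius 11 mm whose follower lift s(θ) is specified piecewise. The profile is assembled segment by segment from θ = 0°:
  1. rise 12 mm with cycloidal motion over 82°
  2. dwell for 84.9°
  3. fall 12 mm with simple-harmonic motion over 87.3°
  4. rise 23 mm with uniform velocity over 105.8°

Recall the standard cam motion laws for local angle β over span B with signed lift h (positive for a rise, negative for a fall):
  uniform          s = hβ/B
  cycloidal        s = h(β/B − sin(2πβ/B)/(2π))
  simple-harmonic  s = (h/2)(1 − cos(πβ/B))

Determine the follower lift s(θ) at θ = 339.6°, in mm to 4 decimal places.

seg 1 [0°–82°] cycloidal, h=12: full span → s += 12 → s = 12.0000
seg 2 [82°–166.9°] dwell: s stays 12.0000
seg 3 [166.9°–254.2°] simple-harmonic, h=-12: full span → s += -12 → s = 0.0000
seg 4 [254.2°–360°] uniform, h=23: θ=339.6° here. β=85.4, B=105.8. 23·85.4/105.8 = 18.5652 → s = 18.5652

18.5652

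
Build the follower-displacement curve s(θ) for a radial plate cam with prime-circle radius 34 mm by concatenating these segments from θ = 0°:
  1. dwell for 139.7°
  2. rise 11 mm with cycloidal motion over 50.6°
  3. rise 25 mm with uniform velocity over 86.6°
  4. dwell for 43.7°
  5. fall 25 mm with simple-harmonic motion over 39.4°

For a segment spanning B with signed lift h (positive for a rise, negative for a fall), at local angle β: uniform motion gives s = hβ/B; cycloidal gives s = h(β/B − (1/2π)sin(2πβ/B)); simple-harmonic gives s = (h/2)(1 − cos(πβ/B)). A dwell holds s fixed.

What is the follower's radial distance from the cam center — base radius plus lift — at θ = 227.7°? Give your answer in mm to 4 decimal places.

seg 1 [0°–139.7°] dwell: s stays 0.0000
seg 2 [139.7°–190.3°] cycloidal, h=11: full span → s += 11 → s = 11.0000
seg 3 [190.3°–276.9°] uniform, h=25: θ=227.7° here. β=37.4, B=86.6. 25·37.4/86.6 = 10.7968 → s = 21.7968
radial distance = base radius + s = 34 + 21.7968 = 55.7968

55.7968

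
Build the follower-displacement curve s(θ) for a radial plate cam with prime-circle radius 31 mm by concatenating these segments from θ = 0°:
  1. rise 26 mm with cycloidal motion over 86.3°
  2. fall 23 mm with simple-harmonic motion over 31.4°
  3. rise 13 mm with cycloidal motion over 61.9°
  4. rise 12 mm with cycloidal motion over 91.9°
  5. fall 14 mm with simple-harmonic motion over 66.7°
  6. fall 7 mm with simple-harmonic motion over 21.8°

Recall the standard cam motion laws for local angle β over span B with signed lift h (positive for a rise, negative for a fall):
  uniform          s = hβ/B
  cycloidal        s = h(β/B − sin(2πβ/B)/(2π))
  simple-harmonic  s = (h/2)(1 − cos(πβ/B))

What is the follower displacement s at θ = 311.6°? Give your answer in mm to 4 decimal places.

seg 1 [0°–86.3°] cycloidal, h=26: full span → s += 26 → s = 26.0000
seg 2 [86.3°–117.7°] simple-harmonic, h=-23: full span → s += -23 → s = 3.0000
seg 3 [117.7°–179.6°] cycloidal, h=13: full span → s += 13 → s = 16.0000
seg 4 [179.6°–271.5°] cycloidal, h=12: full span → s += 12 → s = 28.0000
seg 5 [271.5°–338.2°] simple-harmonic, h=-14: θ=311.6° here. β=40.1, B=66.7. -14/2·(1 − cos(π·0.6012)) = -9.1882 → s = 18.8118

18.8118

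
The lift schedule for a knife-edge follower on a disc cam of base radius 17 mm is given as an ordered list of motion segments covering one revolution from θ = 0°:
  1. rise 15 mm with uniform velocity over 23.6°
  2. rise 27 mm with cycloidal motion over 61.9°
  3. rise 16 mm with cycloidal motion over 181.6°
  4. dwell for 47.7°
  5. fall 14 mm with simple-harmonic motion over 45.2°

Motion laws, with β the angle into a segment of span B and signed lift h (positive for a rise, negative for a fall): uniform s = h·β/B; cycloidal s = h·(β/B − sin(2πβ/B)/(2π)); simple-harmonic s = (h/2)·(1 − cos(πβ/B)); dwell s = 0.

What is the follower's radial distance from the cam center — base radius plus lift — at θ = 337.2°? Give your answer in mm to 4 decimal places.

seg 1 [0°–23.6°] uniform, h=15: full span → s += 15 → s = 15.0000
seg 2 [23.6°–85.5°] cycloidal, h=27: full span → s += 27 → s = 42.0000
seg 3 [85.5°–267.1°] cycloidal, h=16: full span → s += 16 → s = 58.0000
seg 4 [267.1°–314.8°] dwell: s stays 58.0000
seg 5 [314.8°–360°] simple-harmonic, h=-14: θ=337.2° here. β=22.4, B=45.2. -14/2·(1 − cos(π·0.4956)) = -6.9027 → s = 51.0973
radial distance = base radius + s = 17 + 51.0973 = 68.0973

68.0973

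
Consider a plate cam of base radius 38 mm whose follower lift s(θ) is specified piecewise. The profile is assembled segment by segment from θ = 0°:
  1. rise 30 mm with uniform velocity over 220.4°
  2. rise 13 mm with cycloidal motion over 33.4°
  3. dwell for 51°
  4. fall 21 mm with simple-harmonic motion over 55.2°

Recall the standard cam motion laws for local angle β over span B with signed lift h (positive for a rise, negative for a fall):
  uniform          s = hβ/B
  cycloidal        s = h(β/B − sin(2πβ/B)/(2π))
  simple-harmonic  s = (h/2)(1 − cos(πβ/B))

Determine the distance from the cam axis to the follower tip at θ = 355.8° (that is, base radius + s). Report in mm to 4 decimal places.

seg 1 [0°–220.4°] uniform, h=30: full span → s += 30 → s = 30.0000
seg 2 [220.4°–253.8°] cycloidal, h=13: full span → s += 13 → s = 43.0000
seg 3 [253.8°–304.8°] dwell: s stays 43.0000
seg 4 [304.8°–360°] simple-harmonic, h=-21: θ=355.8° here. β=51, B=55.2. -21/2·(1 − cos(π·0.9239)) = -20.7015 → s = 22.2985
radial distance = base radius + s = 38 + 22.2985 = 60.2985

60.2985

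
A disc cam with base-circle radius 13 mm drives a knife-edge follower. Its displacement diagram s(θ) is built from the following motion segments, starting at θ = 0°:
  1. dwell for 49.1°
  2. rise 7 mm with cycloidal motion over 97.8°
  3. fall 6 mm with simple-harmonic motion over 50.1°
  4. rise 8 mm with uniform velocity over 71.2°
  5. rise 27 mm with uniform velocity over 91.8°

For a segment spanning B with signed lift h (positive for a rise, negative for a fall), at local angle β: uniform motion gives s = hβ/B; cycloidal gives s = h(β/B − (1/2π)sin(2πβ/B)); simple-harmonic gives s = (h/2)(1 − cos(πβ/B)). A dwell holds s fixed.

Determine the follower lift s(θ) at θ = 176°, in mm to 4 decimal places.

seg 1 [0°–49.1°] dwell: s stays 0.0000
seg 2 [49.1°–146.9°] cycloidal, h=7: full span → s += 7 → s = 7.0000
seg 3 [146.9°–197°] simple-harmonic, h=-6: θ=176° here. β=29.1, B=50.1. -6/2·(1 − cos(π·0.5808)) = -3.7537 → s = 3.2463

3.2463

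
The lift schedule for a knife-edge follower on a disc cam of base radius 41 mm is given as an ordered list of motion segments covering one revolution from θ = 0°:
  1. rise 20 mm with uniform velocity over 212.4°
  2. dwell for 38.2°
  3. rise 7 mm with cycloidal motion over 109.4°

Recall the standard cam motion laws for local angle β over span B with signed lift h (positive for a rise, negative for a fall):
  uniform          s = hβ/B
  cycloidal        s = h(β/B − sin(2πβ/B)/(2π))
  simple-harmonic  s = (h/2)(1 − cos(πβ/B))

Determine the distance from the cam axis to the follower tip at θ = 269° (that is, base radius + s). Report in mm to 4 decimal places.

seg 1 [0°–212.4°] uniform, h=20: full span → s += 20 → s = 20.0000
seg 2 [212.4°–250.6°] dwell: s stays 20.0000
seg 3 [250.6°–360°] cycloidal, h=7: θ=269° here. β=18.4, B=109.4. 7·(0.1682 − sin(2π·0.1682)/(2π)) = 0.2072 → s = 20.2072
radial distance = base radius + s = 41 + 20.2072 = 61.2072

61.2072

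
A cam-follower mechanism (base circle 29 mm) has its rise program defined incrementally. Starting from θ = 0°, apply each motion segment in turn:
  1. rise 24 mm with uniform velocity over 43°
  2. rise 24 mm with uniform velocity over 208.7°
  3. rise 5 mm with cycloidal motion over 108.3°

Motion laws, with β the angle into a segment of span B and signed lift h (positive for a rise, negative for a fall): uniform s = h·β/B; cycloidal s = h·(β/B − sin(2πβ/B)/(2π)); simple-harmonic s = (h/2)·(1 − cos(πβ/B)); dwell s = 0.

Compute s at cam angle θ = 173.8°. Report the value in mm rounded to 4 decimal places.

seg 1 [0°–43°] uniform, h=24: full span → s += 24 → s = 24.0000
seg 2 [43°–251.7°] uniform, h=24: θ=173.8° here. β=130.8, B=208.7. 24·130.8/208.7 = 15.0417 → s = 39.0417

39.0417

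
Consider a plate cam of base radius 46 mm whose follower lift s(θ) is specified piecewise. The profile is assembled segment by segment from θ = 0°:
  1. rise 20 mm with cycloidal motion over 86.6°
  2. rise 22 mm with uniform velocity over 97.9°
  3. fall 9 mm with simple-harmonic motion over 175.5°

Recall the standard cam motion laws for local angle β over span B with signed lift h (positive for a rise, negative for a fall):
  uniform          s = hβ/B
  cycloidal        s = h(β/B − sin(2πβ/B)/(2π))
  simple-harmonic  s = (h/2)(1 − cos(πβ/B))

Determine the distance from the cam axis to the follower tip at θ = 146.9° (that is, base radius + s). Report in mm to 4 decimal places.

seg 1 [0°–86.6°] cycloidal, h=20: full span → s += 20 → s = 20.0000
seg 2 [86.6°–184.5°] uniform, h=22: θ=146.9° here. β=60.3, B=97.9. 22·60.3/97.9 = 13.5506 → s = 33.5506
radial distance = base radius + s = 46 + 33.5506 = 79.5506

79.5506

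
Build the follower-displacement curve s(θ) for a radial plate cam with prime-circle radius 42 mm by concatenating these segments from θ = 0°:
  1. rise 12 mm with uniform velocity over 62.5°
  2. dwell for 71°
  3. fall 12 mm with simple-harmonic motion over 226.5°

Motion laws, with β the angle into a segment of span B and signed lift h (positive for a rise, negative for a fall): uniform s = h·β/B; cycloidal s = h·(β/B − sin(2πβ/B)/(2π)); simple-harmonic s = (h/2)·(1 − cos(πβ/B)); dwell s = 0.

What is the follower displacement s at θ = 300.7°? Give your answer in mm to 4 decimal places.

seg 1 [0°–62.5°] uniform, h=12: full span → s += 12 → s = 12.0000
seg 2 [62.5°–133.5°] dwell: s stays 12.0000
seg 3 [133.5°–360°] simple-harmonic, h=-12: θ=300.7° here. β=167.2, B=226.5. -12/2·(1 − cos(π·0.7382)) = -10.0823 → s = 1.9177

1.9177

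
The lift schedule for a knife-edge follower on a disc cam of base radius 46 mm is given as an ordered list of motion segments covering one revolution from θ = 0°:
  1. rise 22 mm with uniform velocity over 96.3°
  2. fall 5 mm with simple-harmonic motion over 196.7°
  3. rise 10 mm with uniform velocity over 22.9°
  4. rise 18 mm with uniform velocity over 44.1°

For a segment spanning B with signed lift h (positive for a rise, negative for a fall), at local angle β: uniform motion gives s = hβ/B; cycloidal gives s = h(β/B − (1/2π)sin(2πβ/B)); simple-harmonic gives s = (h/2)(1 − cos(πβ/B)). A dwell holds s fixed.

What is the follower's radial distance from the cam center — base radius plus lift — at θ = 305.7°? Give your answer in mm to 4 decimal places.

seg 1 [0°–96.3°] uniform, h=22: full span → s += 22 → s = 22.0000
seg 2 [96.3°–293°] simple-harmonic, h=-5: full span → s += -5 → s = 17.0000
seg 3 [293°–315.9°] uniform, h=10: θ=305.7° here. β=12.7, B=22.9. 10·12.7/22.9 = 5.5459 → s = 22.5459
radial distance = base radius + s = 46 + 22.5459 = 68.5459

68.5459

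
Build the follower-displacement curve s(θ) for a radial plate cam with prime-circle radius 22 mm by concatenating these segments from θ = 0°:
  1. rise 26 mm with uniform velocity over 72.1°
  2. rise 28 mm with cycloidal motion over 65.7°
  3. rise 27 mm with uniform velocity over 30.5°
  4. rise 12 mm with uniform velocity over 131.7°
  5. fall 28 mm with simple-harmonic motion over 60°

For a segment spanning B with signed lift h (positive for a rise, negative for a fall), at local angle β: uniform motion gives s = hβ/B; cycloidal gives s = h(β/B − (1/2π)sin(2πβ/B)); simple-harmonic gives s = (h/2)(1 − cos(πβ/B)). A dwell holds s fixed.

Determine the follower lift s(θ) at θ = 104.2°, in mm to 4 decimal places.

seg 1 [0°–72.1°] uniform, h=26: full span → s += 26 → s = 26.0000
seg 2 [72.1°–137.8°] cycloidal, h=28: θ=104.2° here. β=32.1, B=65.7. 28·(0.4886 − sin(2π·0.4886)/(2π)) = 13.3610 → s = 39.3610

39.3610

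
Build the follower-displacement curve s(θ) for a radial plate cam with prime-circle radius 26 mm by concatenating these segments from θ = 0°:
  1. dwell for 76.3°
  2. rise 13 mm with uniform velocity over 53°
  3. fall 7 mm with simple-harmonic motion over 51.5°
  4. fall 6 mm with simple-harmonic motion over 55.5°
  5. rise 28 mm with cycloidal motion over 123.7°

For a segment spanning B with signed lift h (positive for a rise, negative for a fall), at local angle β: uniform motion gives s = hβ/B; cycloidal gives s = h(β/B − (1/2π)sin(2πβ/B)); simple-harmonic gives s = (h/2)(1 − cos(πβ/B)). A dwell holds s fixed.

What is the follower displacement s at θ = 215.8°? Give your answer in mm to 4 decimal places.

seg 1 [0°–76.3°] dwell: s stays 0.0000
seg 2 [76.3°–129.3°] uniform, h=13: full span → s += 13 → s = 13.0000
seg 3 [129.3°–180.8°] simple-harmonic, h=-7: full span → s += -7 → s = 6.0000
seg 4 [180.8°–236.3°] simple-harmonic, h=-6: θ=215.8° here. β=35, B=55.5. -6/2·(1 − cos(π·0.6306)) = -4.1969 → s = 1.8031

1.8031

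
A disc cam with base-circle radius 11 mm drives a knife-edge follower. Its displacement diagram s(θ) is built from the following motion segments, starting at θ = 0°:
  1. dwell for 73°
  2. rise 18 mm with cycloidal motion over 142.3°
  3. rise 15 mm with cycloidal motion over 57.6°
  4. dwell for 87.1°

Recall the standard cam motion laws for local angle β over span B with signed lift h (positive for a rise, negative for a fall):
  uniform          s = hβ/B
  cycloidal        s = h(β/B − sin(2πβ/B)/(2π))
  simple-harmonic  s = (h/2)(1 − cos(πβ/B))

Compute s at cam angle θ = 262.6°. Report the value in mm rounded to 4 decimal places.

seg 1 [0°–73°] dwell: s stays 0.0000
seg 2 [73°–215.3°] cycloidal, h=18: full span → s += 18 → s = 18.0000
seg 3 [215.3°–272.9°] cycloidal, h=15: θ=262.6° here. β=47.3, B=57.6. 15·(0.8212 − sin(2π·0.8212)/(2π)) = 14.4702 → s = 32.4702

32.4702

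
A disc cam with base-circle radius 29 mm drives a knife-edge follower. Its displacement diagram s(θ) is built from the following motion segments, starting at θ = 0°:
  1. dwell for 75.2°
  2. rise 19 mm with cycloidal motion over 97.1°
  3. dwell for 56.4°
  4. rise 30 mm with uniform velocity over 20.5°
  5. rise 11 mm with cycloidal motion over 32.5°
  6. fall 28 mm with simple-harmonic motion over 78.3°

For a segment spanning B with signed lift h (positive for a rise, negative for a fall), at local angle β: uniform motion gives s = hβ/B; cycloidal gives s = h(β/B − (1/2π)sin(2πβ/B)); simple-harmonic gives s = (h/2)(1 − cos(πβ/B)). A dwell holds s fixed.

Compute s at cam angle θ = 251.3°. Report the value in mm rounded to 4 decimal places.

seg 1 [0°–75.2°] dwell: s stays 0.0000
seg 2 [75.2°–172.3°] cycloidal, h=19: full span → s += 19 → s = 19.0000
seg 3 [172.3°–228.7°] dwell: s stays 19.0000
seg 4 [228.7°–249.2°] uniform, h=30: full span → s += 30 → s = 49.0000
seg 5 [249.2°–281.7°] cycloidal, h=11: θ=251.3° here. β=2.1, B=32.5. 11·(0.0646 − sin(2π·0.0646)/(2π)) = 0.0194 → s = 49.0194

49.0194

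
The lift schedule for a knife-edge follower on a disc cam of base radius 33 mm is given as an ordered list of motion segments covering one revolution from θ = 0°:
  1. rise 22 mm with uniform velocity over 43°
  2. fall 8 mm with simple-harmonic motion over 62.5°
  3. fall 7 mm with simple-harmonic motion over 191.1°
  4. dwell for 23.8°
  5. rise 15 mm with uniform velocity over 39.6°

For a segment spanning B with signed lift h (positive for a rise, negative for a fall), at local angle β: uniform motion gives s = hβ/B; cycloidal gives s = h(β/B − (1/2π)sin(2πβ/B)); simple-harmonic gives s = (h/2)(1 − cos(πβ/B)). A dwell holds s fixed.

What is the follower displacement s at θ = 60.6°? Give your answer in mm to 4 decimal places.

seg 1 [0°–43°] uniform, h=22: full span → s += 22 → s = 22.0000
seg 2 [43°–105.5°] simple-harmonic, h=-8: θ=60.6° here. β=17.6, B=62.5. -8/2·(1 − cos(π·0.2816)) = -1.4658 → s = 20.5342

20.5342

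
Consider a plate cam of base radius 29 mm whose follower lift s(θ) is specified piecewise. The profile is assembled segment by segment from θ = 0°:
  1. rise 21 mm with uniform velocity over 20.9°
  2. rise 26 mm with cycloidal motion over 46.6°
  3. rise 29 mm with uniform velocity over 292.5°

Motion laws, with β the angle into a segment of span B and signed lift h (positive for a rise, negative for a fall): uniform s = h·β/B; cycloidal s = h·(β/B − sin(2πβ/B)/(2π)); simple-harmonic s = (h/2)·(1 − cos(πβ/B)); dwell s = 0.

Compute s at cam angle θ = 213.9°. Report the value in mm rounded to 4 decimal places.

seg 1 [0°–20.9°] uniform, h=21: full span → s += 21 → s = 21.0000
seg 2 [20.9°–67.5°] cycloidal, h=26: full span → s += 26 → s = 47.0000
seg 3 [67.5°–360°] uniform, h=29: θ=213.9° here. β=146.4, B=292.5. 29·146.4/292.5 = 14.5149 → s = 61.5149

61.5149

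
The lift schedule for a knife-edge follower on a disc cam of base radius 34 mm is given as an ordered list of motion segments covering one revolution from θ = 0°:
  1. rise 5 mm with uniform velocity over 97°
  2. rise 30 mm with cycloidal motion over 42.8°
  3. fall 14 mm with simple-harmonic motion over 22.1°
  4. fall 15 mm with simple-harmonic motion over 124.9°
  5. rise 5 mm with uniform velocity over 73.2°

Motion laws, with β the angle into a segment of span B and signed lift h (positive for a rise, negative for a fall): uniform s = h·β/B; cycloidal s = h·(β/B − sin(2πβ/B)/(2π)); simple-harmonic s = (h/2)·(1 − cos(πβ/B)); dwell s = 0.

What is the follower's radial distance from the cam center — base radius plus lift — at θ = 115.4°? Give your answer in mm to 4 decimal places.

seg 1 [0°–97°] uniform, h=5: full span → s += 5 → s = 5.0000
seg 2 [97°–139.8°] cycloidal, h=30: θ=115.4° here. β=18.4, B=42.8. 30·(0.4299 − sin(2π·0.4299)/(2π)) = 10.8617 → s = 15.8617
radial distance = base radius + s = 34 + 15.8617 = 49.8617

49.8617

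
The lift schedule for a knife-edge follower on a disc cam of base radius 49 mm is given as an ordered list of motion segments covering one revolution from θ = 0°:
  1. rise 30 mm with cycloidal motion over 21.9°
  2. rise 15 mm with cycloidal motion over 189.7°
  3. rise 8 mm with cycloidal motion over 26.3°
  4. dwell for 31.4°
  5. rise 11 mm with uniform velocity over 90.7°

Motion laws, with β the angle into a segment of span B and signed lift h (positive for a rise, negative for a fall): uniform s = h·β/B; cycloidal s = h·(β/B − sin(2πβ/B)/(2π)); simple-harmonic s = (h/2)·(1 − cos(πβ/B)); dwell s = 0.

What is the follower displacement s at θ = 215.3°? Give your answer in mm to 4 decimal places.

seg 1 [0°–21.9°] cycloidal, h=30: full span → s += 30 → s = 30.0000
seg 2 [21.9°–211.6°] cycloidal, h=15: full span → s += 15 → s = 45.0000
seg 3 [211.6°–237.9°] cycloidal, h=8: θ=215.3° here. β=3.7, B=26.3. 8·(0.1407 − sin(2π·0.1407)/(2π)) = 0.1409 → s = 45.1409

45.1409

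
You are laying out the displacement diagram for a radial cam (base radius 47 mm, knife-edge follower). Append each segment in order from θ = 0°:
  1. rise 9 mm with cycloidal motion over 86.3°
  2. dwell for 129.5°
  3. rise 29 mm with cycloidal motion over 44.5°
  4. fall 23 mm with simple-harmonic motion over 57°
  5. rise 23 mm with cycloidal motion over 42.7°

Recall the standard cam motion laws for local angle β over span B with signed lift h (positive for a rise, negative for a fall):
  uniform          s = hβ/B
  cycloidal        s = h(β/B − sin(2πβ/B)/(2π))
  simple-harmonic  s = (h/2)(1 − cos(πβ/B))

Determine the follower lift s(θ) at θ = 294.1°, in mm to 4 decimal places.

seg 1 [0°–86.3°] cycloidal, h=9: full span → s += 9 → s = 9.0000
seg 2 [86.3°–215.8°] dwell: s stays 9.0000
seg 3 [215.8°–260.3°] cycloidal, h=29: full span → s += 29 → s = 38.0000
seg 4 [260.3°–317.3°] simple-harmonic, h=-23: θ=294.1° here. β=33.8, B=57. -23/2·(1 − cos(π·0.5930)) = -14.8117 → s = 23.1883

23.1883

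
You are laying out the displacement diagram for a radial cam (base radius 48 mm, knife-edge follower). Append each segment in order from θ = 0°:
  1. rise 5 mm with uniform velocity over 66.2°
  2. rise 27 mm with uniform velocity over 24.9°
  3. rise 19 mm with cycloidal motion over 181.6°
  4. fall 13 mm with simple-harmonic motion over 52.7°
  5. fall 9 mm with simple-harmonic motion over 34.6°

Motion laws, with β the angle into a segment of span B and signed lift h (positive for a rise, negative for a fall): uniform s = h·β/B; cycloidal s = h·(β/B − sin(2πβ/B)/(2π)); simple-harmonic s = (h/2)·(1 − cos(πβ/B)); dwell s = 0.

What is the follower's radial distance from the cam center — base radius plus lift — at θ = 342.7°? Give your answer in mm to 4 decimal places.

seg 1 [0°–66.2°] uniform, h=5: full span → s += 5 → s = 5.0000
seg 2 [66.2°–91.1°] uniform, h=27: full span → s += 27 → s = 32.0000
seg 3 [91.1°–272.7°] cycloidal, h=19: full span → s += 19 → s = 51.0000
seg 4 [272.7°–325.4°] simple-harmonic, h=-13: full span → s += -13 → s = 38.0000
seg 5 [325.4°–360°] simple-harmonic, h=-9: θ=342.7° here. β=17.3, B=34.6. -9/2·(1 − cos(π·0.5000)) = -4.5000 → s = 33.5000
radial distance = base radius + s = 48 + 33.5000 = 81.5000

81.5000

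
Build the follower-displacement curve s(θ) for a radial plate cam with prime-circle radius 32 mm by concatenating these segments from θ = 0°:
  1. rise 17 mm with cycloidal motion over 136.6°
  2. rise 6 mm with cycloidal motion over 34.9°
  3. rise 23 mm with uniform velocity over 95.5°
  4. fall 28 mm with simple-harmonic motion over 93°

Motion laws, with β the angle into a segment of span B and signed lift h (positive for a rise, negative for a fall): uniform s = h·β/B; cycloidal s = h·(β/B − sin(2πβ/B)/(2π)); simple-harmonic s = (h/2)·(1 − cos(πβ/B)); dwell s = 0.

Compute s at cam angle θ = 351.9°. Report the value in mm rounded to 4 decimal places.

seg 1 [0°–136.6°] cycloidal, h=17: full span → s += 17 → s = 17.0000
seg 2 [136.6°–171.5°] cycloidal, h=6: full span → s += 6 → s = 23.0000
seg 3 [171.5°–267°] uniform, h=23: full span → s += 23 → s = 46.0000
seg 4 [267°–360°] simple-harmonic, h=-28: θ=351.9° here. β=84.9, B=93. -28/2·(1 − cos(π·0.9129)) = -27.4792 → s = 18.5208

18.5208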